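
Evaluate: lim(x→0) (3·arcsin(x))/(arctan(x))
This is a 0/0 indeterminate form.

Apply L'Hôpital's rule: differentiate numerator and denominator separately.
  f(x) = 3·asin(x)   ⇒   f'(x) = 3/sqrt(1 - x^2)
  g(x) = atan(x)   ⇒   g'(x) = 1/(x^2 + 1)
  lim(x→0) f'(x)/g'(x) = lim(x→0) (3/sqrt(1 - x^2))/(1/(x^2 + 1))
  = 3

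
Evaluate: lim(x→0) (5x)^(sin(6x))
This is an exponential indeterminate form.

For exponential indeterminate forms, take the natural log:
  Let L = lim(x→0) (5x)^(sin(6x))
  Then ln(L) = lim(x→0) [exponent × ln(base)]
  Evaluate using L'Hôpital or standard limits, then exponentiate.
  L = 1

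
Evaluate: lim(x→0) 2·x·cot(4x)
This is a 0·∞ indeterminate form.

Rewrite 0·∞ as a quotient (0/0 or ∞/∞ form), then apply L'Hôpital's rule:
  lim(x→0) 2·x·cot(4x) = 1/2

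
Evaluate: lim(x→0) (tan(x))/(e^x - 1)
This is a 0/0 indeterminate form.

Apply L'Hôpital's rule: differentiate numerator and denominator separately.
  f(x) = tan(x)   ⇒   f'(x) = tan(x)^2 + 1
  g(x) = e^(x) - 1   ⇒   g'(x) = e^(x)
  lim(x→0) f'(x)/g'(x) = lim(x→0) (tan(x)^2 + 1)/(e^(x))
  = 1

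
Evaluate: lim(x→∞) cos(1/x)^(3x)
This is an exponential indeterminate form.

For exponential indeterminate forms, take the natural log:
  Let L = lim(x→∞) cos(1/x)^(3x)
  Then ln(L) = lim(x→∞) [exponent × ln(base)]
  Evaluate using L'Hôpital or standard limits, then exponentiate.
  L = 1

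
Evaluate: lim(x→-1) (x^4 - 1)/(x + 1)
This is a standard limit.

Factor or rationalize the expression:
  lim(x→-1) (x^4 - 1)/(x + 1) = -4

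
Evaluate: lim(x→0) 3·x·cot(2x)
This is a 0·∞ indeterminate form.

Rewrite 0·∞ as a quotient (0/0 or ∞/∞ form), then apply L'Hôpital's rule:
  lim(x→0) 3·x·cot(2x) = 3/2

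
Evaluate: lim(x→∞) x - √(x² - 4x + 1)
This is an ∞-∞ indeterminate form.

Combine fractions or rationalize to convert ∞-∞ to 0/0 form:
  lim(x→∞) x - √(x² - 4x + 1) = 2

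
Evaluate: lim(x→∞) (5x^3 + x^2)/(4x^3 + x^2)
This is an ∞/∞ indeterminate form.

Apply L'Hôpital's rule: differentiate numerator and denominator separately.
  f(x) = 5·x^3 + x^2   ⇒   f'(x) = 15·x^2 + 2·x
  g(x) = 4·x^3 + x^2   ⇒   g'(x) = 12·x^2 + 2·x
  lim(x→∞) f'(x)/g'(x) = lim(x→∞) (15·x^2 + 2·x)/(12·x^2 + 2·x)
  = 5/4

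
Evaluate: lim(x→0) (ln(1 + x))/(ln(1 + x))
This is a 0/0 indeterminate form.

Apply L'Hôpital's rule: differentiate numerator and denominator separately.
  f(x) = ln(x + 1)   ⇒   f'(x) = 1/(x + 1)
  g(x) = ln(x + 1)   ⇒   g'(x) = 1/(x + 1)
  lim(x→0) f'(x)/g'(x) = lim(x→0) (1/(x + 1))/(1/(x + 1))
  = 1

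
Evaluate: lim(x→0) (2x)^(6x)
This is an exponential indeterminate form.

For exponential indeterminate forms, take the natural log:
  Let L = lim(x→0) (2x)^(6x)
  Then ln(L) = lim(x→0) [exponent × ln(base)]
  Evaluate using L'Hôpital or standard limits, then exponentiate.
  L = 1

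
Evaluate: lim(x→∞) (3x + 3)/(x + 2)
This is an ∞/∞ indeterminate form.

Apply L'Hôpital's rule: differentiate numerator and denominator separately.
  f(x) = 3·x + 3   ⇒   f'(x) = 3
  g(x) = x + 2   ⇒   g'(x) = 1
  lim(x→∞) f'(x)/g'(x) = lim(x→∞) (3)/(1)
  = 3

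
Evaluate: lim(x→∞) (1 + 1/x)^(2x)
This is an exponential indeterminate form.

For exponential indeterminate forms, take the natural log:
  Let L = lim(x→∞) (1 + 1/x)^(2x)
  Then ln(L) = lim(x→∞) [exponent × ln(base)]
  Evaluate using L'Hôpital or standard limits, then exponentiate.
  L = e²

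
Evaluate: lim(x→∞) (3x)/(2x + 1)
This is an ∞/∞ indeterminate form.

Apply L'Hôpital's rule: differentiate numerator and denominator separately.
  f(x) = 3·x   ⇒   f'(x) = 3
  g(x) = 2·x + 1   ⇒   g'(x) = 2
  lim(x→∞) f'(x)/g'(x) = lim(x→∞) (3)/(2)
  = 3/2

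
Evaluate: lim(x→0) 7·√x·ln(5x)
This is a 0·∞ indeterminate form.

Rewrite 0·∞ as a quotient (0/0 or ∞/∞ form), then apply L'Hôpital's rule:
  lim(x→0) 7·√x·ln(5x) = 0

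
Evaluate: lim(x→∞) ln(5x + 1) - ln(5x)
This is an ∞-∞ indeterminate form.

Combine fractions or rationalize to convert ∞-∞ to 0/0 form:
  lim(x→∞) ln(5x + 1) - ln(5x) = 0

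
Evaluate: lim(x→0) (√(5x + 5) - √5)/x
This is a standard limit.

Factor or rationalize the expression:
  lim(x→0) (√(5x + 5) - √5)/x = sqrt(5)/2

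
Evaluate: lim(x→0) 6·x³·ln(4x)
This is a 0·∞ indeterminate form.

Rewrite 0·∞ as a quotient (0/0 or ∞/∞ form), then apply L'Hôpital's rule:
  lim(x→0) 6·x³·ln(4x) = 0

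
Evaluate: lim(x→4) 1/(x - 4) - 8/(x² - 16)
This is an ∞-∞ indeterminate form.

Combine fractions or rationalize to convert ∞-∞ to 0/0 form:
  lim(x→4) 1/(x - 4) - 8/(x² - 16) = 1/8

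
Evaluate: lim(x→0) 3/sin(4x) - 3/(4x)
This is an ∞-∞ indeterminate form.

Combine fractions or rationalize to convert ∞-∞ to 0/0 form:
  lim(x→0) 3/sin(4x) - 3/(4x) = 0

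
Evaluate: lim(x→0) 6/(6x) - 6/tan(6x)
This is an ∞-∞ indeterminate form.

Combine fractions or rationalize to convert ∞-∞ to 0/0 form:
  lim(x→0) 6/(6x) - 6/tan(6x) = 0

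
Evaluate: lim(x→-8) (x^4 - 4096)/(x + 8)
This is a standard limit.

Factor or rationalize the expression:
  lim(x→-8) (x^4 - 4096)/(x + 8) = -2048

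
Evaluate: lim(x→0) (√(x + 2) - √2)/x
This is a standard limit.

Factor or rationalize the expression:
  lim(x→0) (√(x + 2) - √2)/x = sqrt(2)/4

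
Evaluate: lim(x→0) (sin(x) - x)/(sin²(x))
This is a 0/0 indeterminate form.

Apply L'Hôpital's rule: differentiate numerator and denominator separately.
  f(x) = -x + sin(x)   ⇒   f'(x) = cos(x) - 1
  g(x) = sin(x)^2   ⇒   g'(x) = 2·sin(x)·cos(x)
  lim(x→0) f'(x)/g'(x) = lim(x→0) (cos(x) - 1)/(2·sin(x)·cos(x))
  = 0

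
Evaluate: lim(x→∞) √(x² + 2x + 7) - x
This is an ∞-∞ indeterminate form.

Combine fractions or rationalize to convert ∞-∞ to 0/0 form:
  lim(x→∞) √(x² + 2x + 7) - x = 1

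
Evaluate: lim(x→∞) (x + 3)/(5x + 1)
This is an ∞/∞ indeterminate form.

Apply L'Hôpital's rule: differentiate numerator and denominator separately.
  f(x) = x + 3   ⇒   f'(x) = 1
  g(x) = 5·x + 1   ⇒   g'(x) = 5
  lim(x→∞) f'(x)/g'(x) = lim(x→∞) (1)/(5)
  = 1/5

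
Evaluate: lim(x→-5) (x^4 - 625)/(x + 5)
This is a standard limit.

Factor or rationalize the expression:
  lim(x→-5) (x^4 - 625)/(x + 5) = -500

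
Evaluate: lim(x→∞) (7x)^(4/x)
This is an exponential indeterminate form.

For exponential indeterminate forms, take the natural log:
  Let L = lim(x→∞) (7x)^(4/x)
  Then ln(L) = lim(x→∞) [exponent × ln(base)]
  Evaluate using L'Hôpital or standard limits, then exponentiate.
  L = 1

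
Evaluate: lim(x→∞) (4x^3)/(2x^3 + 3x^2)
This is an ∞/∞ indeterminate form.

Apply L'Hôpital's rule: differentiate numerator and denominator separately.
  f(x) = 4·x^3   ⇒   f'(x) = 12·x^2
  g(x) = 2·x^3 + 3·x^2   ⇒   g'(x) = 6·x^2 + 6·x
  lim(x→∞) f'(x)/g'(x) = lim(x→∞) (12·x^2)/(6·x^2 + 6·x)
  = 2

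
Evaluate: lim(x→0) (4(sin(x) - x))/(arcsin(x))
This is a 0/0 indeterminate form.

Apply L'Hôpital's rule: differentiate numerator and denominator separately.
  f(x) = -4·x + 4·sin(x)   ⇒   f'(x) = 4·cos(x) - 4
  g(x) = asin(x)   ⇒   g'(x) = 1/sqrt(1 - x^2)
  lim(x→0) f'(x)/g'(x) = lim(x→0) (4·cos(x) - 4)/(1/sqrt(1 - x^2))
  = 0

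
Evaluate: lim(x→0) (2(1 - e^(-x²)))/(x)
This is a 0/0 indeterminate form.

Apply L'Hôpital's rule: differentiate numerator and denominator separately.
  f(x) = 2 - 2·e^(-x^2)   ⇒   f'(x) = 4·x·e^(-x^2)
  g(x) = x   ⇒   g'(x) = 1
  lim(x→0) f'(x)/g'(x) = lim(x→0) (4·x·e^(-x^2))/(1)
  = 0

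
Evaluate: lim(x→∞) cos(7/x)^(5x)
This is an exponential indeterminate form.

For exponential indeterminate forms, take the natural log:
  Let L = lim(x→∞) cos(7/x)^(5x)
  Then ln(L) = lim(x→∞) [exponent × ln(base)]
  Evaluate using L'Hôpital or standard limits, then exponentiate.
  L = 1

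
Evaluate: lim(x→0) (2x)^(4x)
This is an exponential indeterminate form.

For exponential indeterminate forms, take the natural log:
  Let L = lim(x→0) (2x)^(4x)
  Then ln(L) = lim(x→0) [exponent × ln(base)]
  Evaluate using L'Hôpital or standard limits, then exponentiate.
  L = 1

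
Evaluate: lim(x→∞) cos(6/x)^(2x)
This is an exponential indeterminate form.

For exponential indeterminate forms, take the natural log:
  Let L = lim(x→∞) cos(6/x)^(2x)
  Then ln(L) = lim(x→∞) [exponent × ln(base)]
  Evaluate using L'Hôpital or standard limits, then exponentiate.
  L = 1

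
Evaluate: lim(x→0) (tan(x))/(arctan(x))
This is a 0/0 indeterminate form.

Apply L'Hôpital's rule: differentiate numerator and denominator separately.
  f(x) = tan(x)   ⇒   f'(x) = tan(x)^2 + 1
  g(x) = atan(x)   ⇒   g'(x) = 1/(x^2 + 1)
  lim(x→0) f'(x)/g'(x) = lim(x→0) (tan(x)^2 + 1)/(1/(x^2 + 1))
  = 1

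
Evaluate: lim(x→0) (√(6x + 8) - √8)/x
This is a standard limit.

Factor or rationalize the expression:
  lim(x→0) (√(6x + 8) - √8)/x = 3·sqrt(2)/4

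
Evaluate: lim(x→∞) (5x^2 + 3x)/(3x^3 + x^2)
This is an ∞/∞ indeterminate form.

Apply L'Hôpital's rule: differentiate numerator and denominator separately.
  f(x) = 5·x^2 + 3·x   ⇒   f'(x) = 10·x + 3
  g(x) = 3·x^3 + x^2   ⇒   g'(x) = 9·x^2 + 2·x
  lim(x→∞) f'(x)/g'(x) = lim(x→∞) (10·x + 3)/(9·x^2 + 2·x)
  = 0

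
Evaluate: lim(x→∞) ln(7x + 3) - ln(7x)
This is an ∞-∞ indeterminate form.

Combine fractions or rationalize to convert ∞-∞ to 0/0 form:
  lim(x→∞) ln(7x + 3) - ln(7x) = 0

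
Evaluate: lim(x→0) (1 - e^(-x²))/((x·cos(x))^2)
This is a 0/0 indeterminate form.

Apply L'Hôpital's rule: differentiate numerator and denominator separately.
  f(x) = 1 - e^(-x^2)   ⇒   f'(x) = 2·x·e^(-x^2)
  g(x) = x^2·cos(x)^2   ⇒   g'(x) = -2·x^2·sin(x)·cos(x) + 2·x·cos(x)^2
  lim(x→0) f'(x)/g'(x) = lim(x→0) (2·x·e^(-x^2))/(-2·x^2·sin(x)·cos(x) + 2·x·cos(x)^2)
  = 1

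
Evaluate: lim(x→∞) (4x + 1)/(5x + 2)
This is an ∞/∞ indeterminate form.

Apply L'Hôpital's rule: differentiate numerator and denominator separately.
  f(x) = 4·x + 1   ⇒   f'(x) = 4
  g(x) = 5·x + 2   ⇒   g'(x) = 5
  lim(x→∞) f'(x)/g'(x) = lim(x→∞) (4)/(5)
  = 4/5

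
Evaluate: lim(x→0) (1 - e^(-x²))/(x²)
This is a 0/0 indeterminate form.

Apply L'Hôpital's rule: differentiate numerator and denominator separately.
  f(x) = 1 - e^(-x^2)   ⇒   f'(x) = 2·x·e^(-x^2)
  g(x) = x^2   ⇒   g'(x) = 2·x
  lim(x→0) f'(x)/g'(x) = lim(x→0) (2·x·e^(-x^2))/(2·x)
  = 1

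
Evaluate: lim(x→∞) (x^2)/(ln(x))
This is an ∞/∞ indeterminate form.

Apply L'Hôpital's rule: differentiate numerator and denominator separately.
  f(x) = x^2   ⇒   f'(x) = 2·x
  g(x) = ln(x)   ⇒   g'(x) = 1/x
  lim(x→∞) f'(x)/g'(x) = lim(x→∞) (2·x)/(1/x)
  = ∞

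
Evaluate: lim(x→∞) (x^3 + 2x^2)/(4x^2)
This is an ∞/∞ indeterminate form.

Apply L'Hôpital's rule: differentiate numerator and denominator separately.
  f(x) = x^3 + 2·x^2   ⇒   f'(x) = 3·x^2 + 4·x
  g(x) = 4·x^2   ⇒   g'(x) = 8·x
  lim(x→∞) f'(x)/g'(x) = lim(x→∞) (3·x^2 + 4·x)/(8·x)
  = ∞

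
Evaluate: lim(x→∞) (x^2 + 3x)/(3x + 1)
This is an ∞/∞ indeterminate form.

Apply L'Hôpital's rule: differentiate numerator and denominator separately.
  f(x) = x^2 + 3·x   ⇒   f'(x) = 2·x + 3
  g(x) = 3·x + 1   ⇒   g'(x) = 3
  lim(x→∞) f'(x)/g'(x) = lim(x→∞) (2·x + 3)/(3)
  = ∞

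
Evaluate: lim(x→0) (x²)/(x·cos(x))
This is a 0/0 indeterminate form.

Apply L'Hôpital's rule: differentiate numerator and denominator separately.
  f(x) = x^2   ⇒   f'(x) = 2·x
  g(x) = x·cos(x)   ⇒   g'(x) = -x·sin(x) + cos(x)
  lim(x→0) f'(x)/g'(x) = lim(x→0) (2·x)/(-x·sin(x) + cos(x))
  = 0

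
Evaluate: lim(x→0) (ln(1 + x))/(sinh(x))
This is a 0/0 indeterminate form.

Apply L'Hôpital's rule: differentiate numerator and denominator separately.
  f(x) = ln(x + 1)   ⇒   f'(x) = 1/(x + 1)
  g(x) = sinh(x)   ⇒   g'(x) = cosh(x)
  lim(x→0) f'(x)/g'(x) = lim(x→0) (1/(x + 1))/(cosh(x))
  = 1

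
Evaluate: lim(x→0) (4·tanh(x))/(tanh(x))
This is a 0/0 indeterminate form.

Apply L'Hôpital's rule: differentiate numerator and denominator separately.
  f(x) = 4·tanh(x)   ⇒   f'(x) = 4 - 4·tanh(x)^2
  g(x) = tanh(x)   ⇒   g'(x) = 1 - tanh(x)^2
  lim(x→0) f'(x)/g'(x) = lim(x→0) (4 - 4·tanh(x)^2)/(1 - tanh(x)^2)
  = 4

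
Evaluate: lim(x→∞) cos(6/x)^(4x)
This is an exponential indeterminate form.

For exponential indeterminate forms, take the natural log:
  Let L = lim(x→∞) cos(6/x)^(4x)
  Then ln(L) = lim(x→∞) [exponent × ln(base)]
  Evaluate using L'Hôpital or standard limits, then exponentiate.
  L = 1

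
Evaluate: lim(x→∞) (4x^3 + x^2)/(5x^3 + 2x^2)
This is an ∞/∞ indeterminate form.

Apply L'Hôpital's rule: differentiate numerator and denominator separately.
  f(x) = 4·x^3 + x^2   ⇒   f'(x) = 12·x^2 + 2·x
  g(x) = 5·x^3 + 2·x^2   ⇒   g'(x) = 15·x^2 + 4·x
  lim(x→∞) f'(x)/g'(x) = lim(x→∞) (12·x^2 + 2·x)/(15·x^2 + 4·x)
  = 4/5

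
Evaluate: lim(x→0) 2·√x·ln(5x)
This is a 0·∞ indeterminate form.

Rewrite 0·∞ as a quotient (0/0 or ∞/∞ form), then apply L'Hôpital's rule:
  lim(x→0) 2·√x·ln(5x) = 0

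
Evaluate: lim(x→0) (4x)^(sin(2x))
This is an exponential indeterminate form.

For exponential indeterminate forms, take the natural log:
  Let L = lim(x→0) (4x)^(sin(2x))
  Then ln(L) = lim(x→0) [exponent × ln(base)]
  Evaluate using L'Hôpital or standard limits, then exponentiate.
  L = 1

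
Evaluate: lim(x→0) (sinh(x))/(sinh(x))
This is a 0/0 indeterminate form.

Apply L'Hôpital's rule: differentiate numerator and denominator separately.
  f(x) = sinh(x)   ⇒   f'(x) = cosh(x)
  g(x) = sinh(x)   ⇒   g'(x) = cosh(x)
  lim(x→0) f'(x)/g'(x) = lim(x→0) (cosh(x))/(cosh(x))
  = 1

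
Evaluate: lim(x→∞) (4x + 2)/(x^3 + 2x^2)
This is an ∞/∞ indeterminate form.

Apply L'Hôpital's rule: differentiate numerator and denominator separately.
  f(x) = 4·x + 2   ⇒   f'(x) = 4
  g(x) = x^3 + 2·x^2   ⇒   g'(x) = 3·x^2 + 4·x
  lim(x→∞) f'(x)/g'(x) = lim(x→∞) (4)/(3·x^2 + 4·x)
  = 0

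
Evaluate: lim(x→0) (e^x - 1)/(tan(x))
This is a 0/0 indeterminate form.

Apply L'Hôpital's rule: differentiate numerator and denominator separately.
  f(x) = e^(x) - 1   ⇒   f'(x) = e^(x)
  g(x) = tan(x)   ⇒   g'(x) = tan(x)^2 + 1
  lim(x→0) f'(x)/g'(x) = lim(x→0) (e^(x))/(tan(x)^2 + 1)
  = 1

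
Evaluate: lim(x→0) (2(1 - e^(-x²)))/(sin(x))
This is a 0/0 indeterminate form.

Apply L'Hôpital's rule: differentiate numerator and denominator separately.
  f(x) = 2 - 2·e^(-x^2)   ⇒   f'(x) = 4·x·e^(-x^2)
  g(x) = sin(x)   ⇒   g'(x) = cos(x)
  lim(x→0) f'(x)/g'(x) = lim(x→0) (4·x·e^(-x^2))/(cos(x))
  = 0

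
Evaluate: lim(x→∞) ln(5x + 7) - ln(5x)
This is an ∞-∞ indeterminate form.

Combine fractions or rationalize to convert ∞-∞ to 0/0 form:
  lim(x→∞) ln(5x + 7) - ln(5x) = 0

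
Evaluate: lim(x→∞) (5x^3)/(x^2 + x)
This is an ∞/∞ indeterminate form.

Apply L'Hôpital's rule: differentiate numerator and denominator separately.
  f(x) = 5·x^3   ⇒   f'(x) = 15·x^2
  g(x) = x^2 + x   ⇒   g'(x) = 2·x + 1
  lim(x→∞) f'(x)/g'(x) = lim(x→∞) (15·x^2)/(2·x + 1)
  = ∞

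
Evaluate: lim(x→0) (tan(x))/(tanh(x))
This is a 0/0 indeterminate form.

Apply L'Hôpital's rule: differentiate numerator and denominator separately.
  f(x) = tan(x)   ⇒   f'(x) = tan(x)^2 + 1
  g(x) = tanh(x)   ⇒   g'(x) = 1 - tanh(x)^2
  lim(x→0) f'(x)/g'(x) = lim(x→0) (tan(x)^2 + 1)/(1 - tanh(x)^2)
  = 1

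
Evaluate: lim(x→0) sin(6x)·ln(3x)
This is a 0·∞ indeterminate form.

Rewrite 0·∞ as a quotient (0/0 or ∞/∞ form), then apply L'Hôpital's rule:
  lim(x→0) sin(6x)·ln(3x) = 0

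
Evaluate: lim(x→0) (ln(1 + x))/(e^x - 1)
This is a 0/0 indeterminate form.

Apply L'Hôpital's rule: differentiate numerator and denominator separately.
  f(x) = ln(x + 1)   ⇒   f'(x) = 1/(x + 1)
  g(x) = e^(x) - 1   ⇒   g'(x) = e^(x)
  lim(x→0) f'(x)/g'(x) = lim(x→0) (1/(x + 1))/(e^(x))
  = 1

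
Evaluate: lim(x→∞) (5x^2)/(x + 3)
This is an ∞/∞ indeterminate form.

Apply L'Hôpital's rule: differentiate numerator and denominator separately.
  f(x) = 5·x^2   ⇒   f'(x) = 10·x
  g(x) = x + 3   ⇒   g'(x) = 1
  lim(x→∞) f'(x)/g'(x) = lim(x→∞) (10·x)/(1)
  = ∞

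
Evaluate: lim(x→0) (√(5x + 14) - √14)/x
This is a standard limit.

Factor or rationalize the expression:
  lim(x→0) (√(5x + 14) - √14)/x = 5·sqrt(14)/28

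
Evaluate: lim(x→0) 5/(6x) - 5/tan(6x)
This is an ∞-∞ indeterminate form.

Combine fractions or rationalize to convert ∞-∞ to 0/0 form:
  lim(x→0) 5/(6x) - 5/tan(6x) = 0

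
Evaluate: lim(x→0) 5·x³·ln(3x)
This is a 0·∞ indeterminate form.

Rewrite 0·∞ as a quotient (0/0 or ∞/∞ form), then apply L'Hôpital's rule:
  lim(x→0) 5·x³·ln(3x) = 0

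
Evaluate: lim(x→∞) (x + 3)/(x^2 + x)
This is an ∞/∞ indeterminate form.

Apply L'Hôpital's rule: differentiate numerator and denominator separately.
  f(x) = x + 3   ⇒   f'(x) = 1
  g(x) = x^2 + x   ⇒   g'(x) = 2·x + 1
  lim(x→∞) f'(x)/g'(x) = lim(x→∞) (1)/(2·x + 1)
  = 0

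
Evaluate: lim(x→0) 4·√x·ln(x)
This is a 0·∞ indeterminate form.

Rewrite 0·∞ as a quotient (0/0 or ∞/∞ form), then apply L'Hôpital's rule:
  lim(x→0) 4·√x·ln(x) = 0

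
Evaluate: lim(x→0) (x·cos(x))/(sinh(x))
This is a 0/0 indeterminate form.

Apply L'Hôpital's rule: differentiate numerator and denominator separately.
  f(x) = x·cos(x)   ⇒   f'(x) = -x·sin(x) + cos(x)
  g(x) = sinh(x)   ⇒   g'(x) = cosh(x)
  lim(x→0) f'(x)/g'(x) = lim(x→0) (-x·sin(x) + cos(x))/(cosh(x))
  = 1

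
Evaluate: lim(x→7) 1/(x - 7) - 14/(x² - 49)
This is an ∞-∞ indeterminate form.

Combine fractions or rationalize to convert ∞-∞ to 0/0 form:
  lim(x→7) 1/(x - 7) - 14/(x² - 49) = 1/14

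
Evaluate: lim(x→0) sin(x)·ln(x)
This is a 0·∞ indeterminate form.

Rewrite 0·∞ as a quotient (0/0 or ∞/∞ form), then apply L'Hôpital's rule:
  lim(x→0) sin(x)·ln(x) = 0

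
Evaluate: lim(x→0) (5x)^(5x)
This is an exponential indeterminate form.

For exponential indeterminate forms, take the natural log:
  Let L = lim(x→0) (5x)^(5x)
  Then ln(L) = lim(x→0) [exponent × ln(base)]
  Evaluate using L'Hôpital or standard limits, then exponentiate.
  L = 1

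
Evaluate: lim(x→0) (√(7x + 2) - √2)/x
This is a standard limit.

Factor or rationalize the expression:
  lim(x→0) (√(7x + 2) - √2)/x = 7·sqrt(2)/4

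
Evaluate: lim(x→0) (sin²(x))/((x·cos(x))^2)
This is a 0/0 indeterminate form.

Apply L'Hôpital's rule: differentiate numerator and denominator separately.
  f(x) = sin(x)^2   ⇒   f'(x) = 2·sin(x)·cos(x)
  g(x) = x^2·cos(x)^2   ⇒   g'(x) = -2·x^2·sin(x)·cos(x) + 2·x·cos(x)^2
  lim(x→0) f'(x)/g'(x) = lim(x→0) (2·sin(x)·cos(x))/(-2·x^2·sin(x)·cos(x) + 2·x·cos(x)^2)
  = 1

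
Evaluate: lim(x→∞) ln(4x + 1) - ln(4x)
This is an ∞-∞ indeterminate form.

Combine fractions or rationalize to convert ∞-∞ to 0/0 form:
  lim(x→∞) ln(4x + 1) - ln(4x) = 0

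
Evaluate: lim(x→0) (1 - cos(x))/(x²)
This is a 0/0 indeterminate form.

Apply L'Hôpital's rule: differentiate numerator and denominator separately.
  f(x) = 1 - cos(x)   ⇒   f'(x) = sin(x)
  g(x) = x^2   ⇒   g'(x) = 2·x
  lim(x→0) f'(x)/g'(x) = lim(x→0) (sin(x))/(2·x)
  = 1/2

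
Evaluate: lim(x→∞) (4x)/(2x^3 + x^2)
This is an ∞/∞ indeterminate form.

Apply L'Hôpital's rule: differentiate numerator and denominator separately.
  f(x) = 4·x   ⇒   f'(x) = 4
  g(x) = 2·x^3 + x^2   ⇒   g'(x) = 6·x^2 + 2·x
  lim(x→∞) f'(x)/g'(x) = lim(x→∞) (4)/(6·x^2 + 2·x)
  = 0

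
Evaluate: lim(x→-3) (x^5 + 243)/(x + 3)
This is a standard limit.

Factor or rationalize the expression:
  lim(x→-3) (x^5 + 243)/(x + 3) = 405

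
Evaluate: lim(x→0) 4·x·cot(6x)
This is a 0·∞ indeterminate form.

Rewrite 0·∞ as a quotient (0/0 or ∞/∞ form), then apply L'Hôpital's rule:
  lim(x→0) 4·x·cot(6x) = 2/3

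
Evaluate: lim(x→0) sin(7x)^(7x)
This is an exponential indeterminate form.

For exponential indeterminate forms, take the natural log:
  Let L = lim(x→0) sin(7x)^(7x)
  Then ln(L) = lim(x→0) [exponent × ln(base)]
  Evaluate using L'Hôpital or standard limits, then exponentiate.
  L = 1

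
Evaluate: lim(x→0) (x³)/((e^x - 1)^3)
This is a 0/0 indeterminate form.

Apply L'Hôpital's rule: differentiate numerator and denominator separately.
  f(x) = x^3   ⇒   f'(x) = 3·x^2
  g(x) = (e^(x) - 1)^3   ⇒   g'(x) = 3·(e^(x) - 1)^2·e^(x)
  lim(x→0) f'(x)/g'(x) = lim(x→0) (3·x^2)/(3·(e^(x) - 1)^2·e^(x))
  = 1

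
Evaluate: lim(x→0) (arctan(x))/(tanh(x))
This is a 0/0 indeterminate form.

Apply L'Hôpital's rule: differentiate numerator and denominator separately.
  f(x) = atan(x)   ⇒   f'(x) = 1/(x^2 + 1)
  g(x) = tanh(x)   ⇒   g'(x) = 1 - tanh(x)^2
  lim(x→0) f'(x)/g'(x) = lim(x→0) (1/(x^2 + 1))/(1 - tanh(x)^2)
  = 1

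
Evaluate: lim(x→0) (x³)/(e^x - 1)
This is a 0/0 indeterminate form.

Apply L'Hôpital's rule: differentiate numerator and denominator separately.
  f(x) = x^3   ⇒   f'(x) = 3·x^2
  g(x) = e^(x) - 1   ⇒   g'(x) = e^(x)
  lim(x→0) f'(x)/g'(x) = lim(x→0) (3·x^2)/(e^(x))
  = 0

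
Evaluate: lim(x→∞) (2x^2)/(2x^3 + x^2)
This is an ∞/∞ indeterminate form.

Apply L'Hôpital's rule: differentiate numerator and denominator separately.
  f(x) = 2·x^2   ⇒   f'(x) = 4·x
  g(x) = 2·x^3 + x^2   ⇒   g'(x) = 6·x^2 + 2·x
  lim(x→∞) f'(x)/g'(x) = lim(x→∞) (4·x)/(6·x^2 + 2·x)
  = 0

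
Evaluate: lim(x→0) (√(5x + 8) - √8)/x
This is a standard limit.

Factor or rationalize the expression:
  lim(x→0) (√(5x + 8) - √8)/x = 5·sqrt(2)/8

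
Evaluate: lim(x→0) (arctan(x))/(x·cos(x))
This is a 0/0 indeterminate form.

Apply L'Hôpital's rule: differentiate numerator and denominator separately.
  f(x) = atan(x)   ⇒   f'(x) = 1/(x^2 + 1)
  g(x) = x·cos(x)   ⇒   g'(x) = -x·sin(x) + cos(x)
  lim(x→0) f'(x)/g'(x) = lim(x→0) (1/(x^2 + 1))/(-x·sin(x) + cos(x))
  = 1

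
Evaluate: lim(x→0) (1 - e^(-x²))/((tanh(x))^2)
This is a 0/0 indeterminate form.

Apply L'Hôpital's rule: differentiate numerator and denominator separately.
  f(x) = 1 - e^(-x^2)   ⇒   f'(x) = 2·x·e^(-x^2)
  g(x) = tanh(x)^2   ⇒   g'(x) = (2 - 2·tanh(x)^2)·tanh(x)
  lim(x→0) f'(x)/g'(x) = lim(x→0) (2·x·e^(-x^2))/((2 - 2·tanh(x)^2)·tanh(x))
  = 1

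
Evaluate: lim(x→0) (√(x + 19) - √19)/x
This is a standard limit.

Factor or rationalize the expression:
  lim(x→0) (√(x + 19) - √19)/x = sqrt(19)/38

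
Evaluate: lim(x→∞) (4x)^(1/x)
This is an exponential indeterminate form.

For exponential indeterminate forms, take the natural log:
  Let L = lim(x→∞) (4x)^(1/x)
  Then ln(L) = lim(x→∞) [exponent × ln(base)]
  Evaluate using L'Hôpital or standard limits, then exponentiate.
  L = 1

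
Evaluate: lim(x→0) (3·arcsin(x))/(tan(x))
This is a 0/0 indeterminate form.

Apply L'Hôpital's rule: differentiate numerator and denominator separately.
  f(x) = 3·asin(x)   ⇒   f'(x) = 3/sqrt(1 - x^2)
  g(x) = tan(x)   ⇒   g'(x) = tan(x)^2 + 1
  lim(x→0) f'(x)/g'(x) = lim(x→0) (3/sqrt(1 - x^2))/(tan(x)^2 + 1)
  = 3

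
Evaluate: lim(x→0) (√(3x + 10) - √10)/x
This is a standard limit.

Factor or rationalize the expression:
  lim(x→0) (√(3x + 10) - √10)/x = 3·sqrt(10)/20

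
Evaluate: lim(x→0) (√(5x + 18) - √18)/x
This is a standard limit.

Factor or rationalize the expression:
  lim(x→0) (√(5x + 18) - √18)/x = 5·sqrt(2)/12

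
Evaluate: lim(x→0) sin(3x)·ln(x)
This is a 0·∞ indeterminate form.

Rewrite 0·∞ as a quotient (0/0 or ∞/∞ form), then apply L'Hôpital's rule:
  lim(x→0) sin(3x)·ln(x) = 0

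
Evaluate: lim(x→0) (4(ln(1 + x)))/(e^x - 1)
This is a 0/0 indeterminate form.

Apply L'Hôpital's rule: differentiate numerator and denominator separately.
  f(x) = 4·ln(x + 1)   ⇒   f'(x) = 4/(x + 1)
  g(x) = e^(x) - 1   ⇒   g'(x) = e^(x)
  lim(x→0) f'(x)/g'(x) = lim(x→0) (4/(x + 1))/(e^(x))
  = 4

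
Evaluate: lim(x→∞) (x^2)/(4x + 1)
This is an ∞/∞ indeterminate form.

Apply L'Hôpital's rule: differentiate numerator and denominator separately.
  f(x) = x^2   ⇒   f'(x) = 2·x
  g(x) = 4·x + 1   ⇒   g'(x) = 4
  lim(x→∞) f'(x)/g'(x) = lim(x→∞) (2·x)/(4)
  = ∞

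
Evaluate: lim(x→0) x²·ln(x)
This is a 0·∞ indeterminate form.

Rewrite 0·∞ as a quotient (0/0 or ∞/∞ form), then apply L'Hôpital's rule:
  lim(x→0) x²·ln(x) = 0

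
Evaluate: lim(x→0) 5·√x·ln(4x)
This is a 0·∞ indeterminate form.

Rewrite 0·∞ as a quotient (0/0 or ∞/∞ form), then apply L'Hôpital's rule:
  lim(x→0) 5·√x·ln(4x) = 0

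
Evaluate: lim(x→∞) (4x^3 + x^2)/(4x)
This is an ∞/∞ indeterminate form.

Apply L'Hôpital's rule: differentiate numerator and denominator separately.
  f(x) = 4·x^3 + x^2   ⇒   f'(x) = 12·x^2 + 2·x
  g(x) = 4·x   ⇒   g'(x) = 4
  lim(x→∞) f'(x)/g'(x) = lim(x→∞) (12·x^2 + 2·x)/(4)
  = ∞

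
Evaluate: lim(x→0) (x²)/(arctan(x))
This is a 0/0 indeterminate form.

Apply L'Hôpital's rule: differentiate numerator and denominator separately.
  f(x) = x^2   ⇒   f'(x) = 2·x
  g(x) = atan(x)   ⇒   g'(x) = 1/(x^2 + 1)
  lim(x→0) f'(x)/g'(x) = lim(x→0) (2·x)/(1/(x^2 + 1))
  = 0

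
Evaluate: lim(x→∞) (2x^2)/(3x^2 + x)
This is an ∞/∞ indeterminate form.

Apply L'Hôpital's rule: differentiate numerator and denominator separately.
  f(x) = 2·x^2   ⇒   f'(x) = 4·x
  g(x) = 3·x^2 + x   ⇒   g'(x) = 6·x + 1
  lim(x→∞) f'(x)/g'(x) = lim(x→∞) (4·x)/(6·x + 1)
  = 2/3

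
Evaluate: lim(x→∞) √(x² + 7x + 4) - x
This is an ∞-∞ indeterminate form.

Combine fractions or rationalize to convert ∞-∞ to 0/0 form:
  lim(x→∞) √(x² + 7x + 4) - x = 7/2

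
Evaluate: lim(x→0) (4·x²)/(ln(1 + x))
This is a 0/0 indeterminate form.

Apply L'Hôpital's rule: differentiate numerator and denominator separately.
  f(x) = 4·x^2   ⇒   f'(x) = 8·x
  g(x) = ln(x + 1)   ⇒   g'(x) = 1/(x + 1)
  lim(x→0) f'(x)/g'(x) = lim(x→0) (8·x)/(1/(x + 1))
  = 0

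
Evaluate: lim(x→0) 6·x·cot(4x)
This is a 0·∞ indeterminate form.

Rewrite 0·∞ as a quotient (0/0 or ∞/∞ form), then apply L'Hôpital's rule:
  lim(x→0) 6·x·cot(4x) = 3/2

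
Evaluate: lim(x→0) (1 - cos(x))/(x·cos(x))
This is a 0/0 indeterminate form.

Apply L'Hôpital's rule: differentiate numerator and denominator separately.
  f(x) = 1 - cos(x)   ⇒   f'(x) = sin(x)
  g(x) = x·cos(x)   ⇒   g'(x) = -x·sin(x) + cos(x)
  lim(x→0) f'(x)/g'(x) = lim(x→0) (sin(x))/(-x·sin(x) + cos(x))
  = 0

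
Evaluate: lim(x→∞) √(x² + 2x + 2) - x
This is an ∞-∞ indeterminate form.

Combine fractions or rationalize to convert ∞-∞ to 0/0 form:
  lim(x→∞) √(x² + 2x + 2) - x = 1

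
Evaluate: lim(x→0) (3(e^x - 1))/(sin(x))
This is a 0/0 indeterminate form.

Apply L'Hôpital's rule: differentiate numerator and denominator separately.
  f(x) = 3·e^(x) - 3   ⇒   f'(x) = 3·e^(x)
  g(x) = sin(x)   ⇒   g'(x) = cos(x)
  lim(x→0) f'(x)/g'(x) = lim(x→0) (3·e^(x))/(cos(x))
  = 3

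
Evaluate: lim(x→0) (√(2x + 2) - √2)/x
This is a standard limit.

Factor or rationalize the expression:
  lim(x→0) (√(2x + 2) - √2)/x = sqrt(2)/2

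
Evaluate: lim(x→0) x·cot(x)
This is a 0·∞ indeterminate form.

Rewrite 0·∞ as a quotient (0/0 or ∞/∞ form), then apply L'Hôpital's rule:
  lim(x→0) x·cot(x) = 1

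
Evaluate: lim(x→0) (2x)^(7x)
This is an exponential indeterminate form.

For exponential indeterminate forms, take the natural log:
  Let L = lim(x→0) (2x)^(7x)
  Then ln(L) = lim(x→0) [exponent × ln(base)]
  Evaluate using L'Hôpital or standard limits, then exponentiate.
  L = 1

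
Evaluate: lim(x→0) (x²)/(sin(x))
This is a 0/0 indeterminate form.

Apply L'Hôpital's rule: differentiate numerator and denominator separately.
  f(x) = x^2   ⇒   f'(x) = 2·x
  g(x) = sin(x)   ⇒   g'(x) = cos(x)
  lim(x→0) f'(x)/g'(x) = lim(x→0) (2·x)/(cos(x))
  = 0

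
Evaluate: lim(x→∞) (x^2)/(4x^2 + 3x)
This is an ∞/∞ indeterminate form.

Apply L'Hôpital's rule: differentiate numerator and denominator separately.
  f(x) = x^2   ⇒   f'(x) = 2·x
  g(x) = 4·x^2 + 3·x   ⇒   g'(x) = 8·x + 3
  lim(x→∞) f'(x)/g'(x) = lim(x→∞) (2·x)/(8·x + 3)
  = 1/4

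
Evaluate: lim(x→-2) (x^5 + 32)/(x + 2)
This is a standard limit.

Factor or rationalize the expression:
  lim(x→-2) (x^5 + 32)/(x + 2) = 80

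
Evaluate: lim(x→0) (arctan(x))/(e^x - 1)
This is a 0/0 indeterminate form.

Apply L'Hôpital's rule: differentiate numerator and denominator separately.
  f(x) = atan(x)   ⇒   f'(x) = 1/(x^2 + 1)
  g(x) = e^(x) - 1   ⇒   g'(x) = e^(x)
  lim(x→0) f'(x)/g'(x) = lim(x→0) (1/(x^2 + 1))/(e^(x))
  = 1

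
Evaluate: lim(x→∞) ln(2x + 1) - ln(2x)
This is an ∞-∞ indeterminate form.

Combine fractions or rationalize to convert ∞-∞ to 0/0 form:
  lim(x→∞) ln(2x + 1) - ln(2x) = 0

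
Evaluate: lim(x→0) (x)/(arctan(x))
This is a 0/0 indeterminate form.

Apply L'Hôpital's rule: differentiate numerator and denominator separately.
  f(x) = x   ⇒   f'(x) = 1
  g(x) = atan(x)   ⇒   g'(x) = 1/(x^2 + 1)
  lim(x→0) f'(x)/g'(x) = lim(x→0) (1)/(1/(x^2 + 1))
  = 1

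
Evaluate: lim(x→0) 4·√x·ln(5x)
This is a 0·∞ indeterminate form.

Rewrite 0·∞ as a quotient (0/0 or ∞/∞ form), then apply L'Hôpital's rule:
  lim(x→0) 4·√x·ln(5x) = 0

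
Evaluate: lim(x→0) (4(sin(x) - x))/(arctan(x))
This is a 0/0 indeterminate form.

Apply L'Hôpital's rule: differentiate numerator and denominator separately.
  f(x) = -4·x + 4·sin(x)   ⇒   f'(x) = 4·cos(x) - 4
  g(x) = atan(x)   ⇒   g'(x) = 1/(x^2 + 1)
  lim(x→0) f'(x)/g'(x) = lim(x→0) (4·cos(x) - 4)/(1/(x^2 + 1))
  = 0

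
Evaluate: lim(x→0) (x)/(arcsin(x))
This is a 0/0 indeterminate form.

Apply L'Hôpital's rule: differentiate numerator and denominator separately.
  f(x) = x   ⇒   f'(x) = 1
  g(x) = asin(x)   ⇒   g'(x) = 1/sqrt(1 - x^2)
  lim(x→0) f'(x)/g'(x) = lim(x→0) (1)/(1/sqrt(1 - x^2))
  = 1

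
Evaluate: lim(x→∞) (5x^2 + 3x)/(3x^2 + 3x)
This is an ∞/∞ indeterminate form.

Apply L'Hôpital's rule: differentiate numerator and denominator separately.
  f(x) = 5·x^2 + 3·x   ⇒   f'(x) = 10·x + 3
  g(x) = 3·x^2 + 3·x   ⇒   g'(x) = 6·x + 3
  lim(x→∞) f'(x)/g'(x) = lim(x→∞) (10·x + 3)/(6·x + 3)
  = 5/3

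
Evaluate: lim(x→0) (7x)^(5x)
This is an exponential indeterminate form.

For exponential indeterminate forms, take the natural log:
  Let L = lim(x→0) (7x)^(5x)
  Then ln(L) = lim(x→0) [exponent × ln(base)]
  Evaluate using L'Hôpital or standard limits, then exponentiate.
  L = 1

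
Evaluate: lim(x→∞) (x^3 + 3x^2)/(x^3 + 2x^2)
This is an ∞/∞ indeterminate form.

Apply L'Hôpital's rule: differentiate numerator and denominator separately.
  f(x) = x^3 + 3·x^2   ⇒   f'(x) = 3·x^2 + 6·x
  g(x) = x^3 + 2·x^2   ⇒   g'(x) = 3·x^2 + 4·x
  lim(x→∞) f'(x)/g'(x) = lim(x→∞) (3·x^2 + 6·x)/(3·x^2 + 4·x)
  = 1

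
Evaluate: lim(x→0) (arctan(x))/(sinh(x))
This is a 0/0 indeterminate form.

Apply L'Hôpital's rule: differentiate numerator and denominator separately.
  f(x) = atan(x)   ⇒   f'(x) = 1/(x^2 + 1)
  g(x) = sinh(x)   ⇒   g'(x) = cosh(x)
  lim(x→0) f'(x)/g'(x) = lim(x→0) (1/(x^2 + 1))/(cosh(x))
  = 1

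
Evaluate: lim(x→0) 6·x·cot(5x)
This is a 0·∞ indeterminate form.

Rewrite 0·∞ as a quotient (0/0 or ∞/∞ form), then apply L'Hôpital's rule:
  lim(x→0) 6·x·cot(5x) = 6/5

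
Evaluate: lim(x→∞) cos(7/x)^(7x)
This is an exponential indeterminate form.

For exponential indeterminate forms, take the natural log:
  Let L = lim(x→∞) cos(7/x)^(7x)
  Then ln(L) = lim(x→∞) [exponent × ln(base)]
  Evaluate using L'Hôpital or standard limits, then exponentiate.
  L = 1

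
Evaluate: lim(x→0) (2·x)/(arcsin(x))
This is a 0/0 indeterminate form.

Apply L'Hôpital's rule: differentiate numerator and denominator separately.
  f(x) = 2·x   ⇒   f'(x) = 2
  g(x) = asin(x)   ⇒   g'(x) = 1/sqrt(1 - x^2)
  lim(x→0) f'(x)/g'(x) = lim(x→0) (2)/(1/sqrt(1 - x^2))
  = 2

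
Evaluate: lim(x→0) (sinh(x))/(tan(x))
This is a 0/0 indeterminate form.

Apply L'Hôpital's rule: differentiate numerator and denominator separately.
  f(x) = sinh(x)   ⇒   f'(x) = cosh(x)
  g(x) = tan(x)   ⇒   g'(x) = tan(x)^2 + 1
  lim(x→0) f'(x)/g'(x) = lim(x→0) (cosh(x))/(tan(x)^2 + 1)
  = 1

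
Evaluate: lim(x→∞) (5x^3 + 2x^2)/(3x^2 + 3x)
This is an ∞/∞ indeterminate form.

Apply L'Hôpital's rule: differentiate numerator and denominator separately.
  f(x) = 5·x^3 + 2·x^2   ⇒   f'(x) = 15·x^2 + 4·x
  g(x) = 3·x^2 + 3·x   ⇒   g'(x) = 6·x + 3
  lim(x→∞) f'(x)/g'(x) = lim(x→∞) (15·x^2 + 4·x)/(6·x + 3)
  = ∞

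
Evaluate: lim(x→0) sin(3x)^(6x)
This is an exponential indeterminate form.

For exponential indeterminate forms, take the natural log:
  Let L = lim(x→0) sin(3x)^(6x)
  Then ln(L) = lim(x→0) [exponent × ln(base)]
  Evaluate using L'Hôpital or standard limits, then exponentiate.
  L = 1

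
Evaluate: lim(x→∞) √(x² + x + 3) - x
This is an ∞-∞ indeterminate form.

Combine fractions or rationalize to convert ∞-∞ to 0/0 form:
  lim(x→∞) √(x² + x + 3) - x = 1/2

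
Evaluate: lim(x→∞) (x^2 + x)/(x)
This is an ∞/∞ indeterminate form.

Apply L'Hôpital's rule: differentiate numerator and denominator separately.
  f(x) = x^2 + x   ⇒   f'(x) = 2·x + 1
  g(x) = x   ⇒   g'(x) = 1
  lim(x→∞) f'(x)/g'(x) = lim(x→∞) (2·x + 1)/(1)
  = ∞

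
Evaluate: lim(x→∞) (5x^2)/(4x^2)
This is an ∞/∞ indeterminate form.

Apply L'Hôpital's rule: differentiate numerator and denominator separately.
  f(x) = 5·x^2   ⇒   f'(x) = 10·x
  g(x) = 4·x^2   ⇒   g'(x) = 8·x
  lim(x→∞) f'(x)/g'(x) = lim(x→∞) (10·x)/(8·x)
  = 5/4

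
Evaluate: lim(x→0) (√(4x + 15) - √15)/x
This is a standard limit.

Factor or rationalize the expression:
  lim(x→0) (√(4x + 15) - √15)/x = 2·sqrt(15)/15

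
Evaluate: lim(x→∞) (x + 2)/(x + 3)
This is an ∞/∞ indeterminate form.

Apply L'Hôpital's rule: differentiate numerator and denominator separately.
  f(x) = x + 2   ⇒   f'(x) = 1
  g(x) = x + 3   ⇒   g'(x) = 1
  lim(x→∞) f'(x)/g'(x) = lim(x→∞) (1)/(1)
  = 1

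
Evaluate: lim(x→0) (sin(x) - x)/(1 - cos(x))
This is a 0/0 indeterminate form.

Apply L'Hôpital's rule: differentiate numerator and denominator separately.
  f(x) = -x + sin(x)   ⇒   f'(x) = cos(x) - 1
  g(x) = 1 - cos(x)   ⇒   g'(x) = sin(x)
  lim(x→0) f'(x)/g'(x) = lim(x→0) (cos(x) - 1)/(sin(x))
  = 0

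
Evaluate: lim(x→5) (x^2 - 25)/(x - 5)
This is a standard limit.

Factor or rationalize the expression:
  lim(x→5) (x^2 - 25)/(x - 5) = 10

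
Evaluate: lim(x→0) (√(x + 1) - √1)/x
This is a standard limit.

Factor or rationalize the expression:
  lim(x→0) (√(x + 1) - √1)/x = 1/2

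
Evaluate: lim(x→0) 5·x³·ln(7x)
This is a 0·∞ indeterminate form.

Rewrite 0·∞ as a quotient (0/0 or ∞/∞ form), then apply L'Hôpital's rule:
  lim(x→0) 5·x³·ln(7x) = 0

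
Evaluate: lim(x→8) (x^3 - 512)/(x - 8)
This is a standard limit.

Factor or rationalize the expression:
  lim(x→8) (x^3 - 512)/(x - 8) = 192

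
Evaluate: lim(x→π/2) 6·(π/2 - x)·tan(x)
This is a 0·∞ indeterminate form.

Rewrite 0·∞ as a quotient (0/0 or ∞/∞ form), then apply L'Hôpital's rule:
  lim(x→π/2) 6·(π/2 - x)·tan(x) = 6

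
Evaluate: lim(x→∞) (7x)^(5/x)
This is an exponential indeterminate form.

For exponential indeterminate forms, take the natural log:
  Let L = lim(x→∞) (7x)^(5/x)
  Then ln(L) = lim(x→∞) [exponent × ln(base)]
  Evaluate using L'Hôpital or standard limits, then exponentiate.
  L = 1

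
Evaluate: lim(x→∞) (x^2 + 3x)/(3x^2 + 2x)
This is an ∞/∞ indeterminate form.

Apply L'Hôpital's rule: differentiate numerator and denominator separately.
  f(x) = x^2 + 3·x   ⇒   f'(x) = 2·x + 3
  g(x) = 3·x^2 + 2·x   ⇒   g'(x) = 6·x + 2
  lim(x→∞) f'(x)/g'(x) = lim(x→∞) (2·x + 3)/(6·x + 2)
  = 1/3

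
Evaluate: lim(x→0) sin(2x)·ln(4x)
This is a 0·∞ indeterminate form.

Rewrite 0·∞ as a quotient (0/0 or ∞/∞ form), then apply L'Hôpital's rule:
  lim(x→0) sin(2x)·ln(4x) = 0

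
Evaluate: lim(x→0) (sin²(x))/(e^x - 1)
This is a 0/0 indeterminate form.

Apply L'Hôpital's rule: differentiate numerator and denominator separately.
  f(x) = sin(x)^2   ⇒   f'(x) = 2·sin(x)·cos(x)
  g(x) = e^(x) - 1   ⇒   g'(x) = e^(x)
  lim(x→0) f'(x)/g'(x) = lim(x→0) (2·sin(x)·cos(x))/(e^(x))
  = 0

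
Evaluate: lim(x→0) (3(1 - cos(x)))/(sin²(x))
This is a 0/0 indeterminate form.

Apply L'Hôpital's rule: differentiate numerator and denominator separately.
  f(x) = 3 - 3·cos(x)   ⇒   f'(x) = 3·sin(x)
  g(x) = sin(x)^2   ⇒   g'(x) = 2·sin(x)·cos(x)
  lim(x→0) f'(x)/g'(x) = lim(x→0) (3·sin(x))/(2·sin(x)·cos(x))
  = 3/2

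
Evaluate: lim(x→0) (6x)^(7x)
This is an exponential indeterminate form.

For exponential indeterminate forms, take the natural log:
  Let L = lim(x→0) (6x)^(7x)
  Then ln(L) = lim(x→0) [exponent × ln(base)]
  Evaluate using L'Hôpital or standard limits, then exponentiate.
  L = 1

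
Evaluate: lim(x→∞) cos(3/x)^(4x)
This is an exponential indeterminate form.

For exponential indeterminate forms, take the natural log:
  Let L = lim(x→∞) cos(3/x)^(4x)
  Then ln(L) = lim(x→∞) [exponent × ln(base)]
  Evaluate using L'Hôpital or standard limits, then exponentiate.
  L = 1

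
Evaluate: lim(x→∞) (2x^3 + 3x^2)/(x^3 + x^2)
This is an ∞/∞ indeterminate form.

Apply L'Hôpital's rule: differentiate numerator and denominator separately.
  f(x) = 2·x^3 + 3·x^2   ⇒   f'(x) = 6·x^2 + 6·x
  g(x) = x^3 + x^2   ⇒   g'(x) = 3·x^2 + 2·x
  lim(x→∞) f'(x)/g'(x) = lim(x→∞) (6·x^2 + 6·x)/(3·x^2 + 2·x)
  = 2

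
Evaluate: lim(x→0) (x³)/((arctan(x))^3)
This is a 0/0 indeterminate form.

Apply L'Hôpital's rule: differentiate numerator and denominator separately.
  f(x) = x^3   ⇒   f'(x) = 3·x^2
  g(x) = atan(x)^3   ⇒   g'(x) = 3·atan(x)^2/(x^2 + 1)
  lim(x→0) f'(x)/g'(x) = lim(x→0) (3·x^2)/(3·atan(x)^2/(x^2 + 1))
  = 1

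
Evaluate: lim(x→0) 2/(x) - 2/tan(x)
This is an ∞-∞ indeterminate form.

Combine fractions or rationalize to convert ∞-∞ to 0/0 form:
  lim(x→0) 2/(x) - 2/tan(x) = 0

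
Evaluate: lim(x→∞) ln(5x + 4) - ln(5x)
This is an ∞-∞ indeterminate form.

Combine fractions or rationalize to convert ∞-∞ to 0/0 form:
  lim(x→∞) ln(5x + 4) - ln(5x) = 0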